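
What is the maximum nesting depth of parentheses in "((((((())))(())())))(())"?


Input: "((((((())))(())())))(())"
Tracking depth:
  Position 0 '(': depth becomes 1
  Position 1 '(': depth becomes 2
  Position 2 '(': depth becomes 3
  Position 3 '(': depth becomes 4
  Position 4 '(': depth becomes 5
  Position 5 '(': depth becomes 6
  Position 6 '(': depth becomes 7
  Position 7 ')': depth becomes 6
  Position 8 ')': depth becomes 5
  Position 9 ')': depth becomes 4
  Position 10 ')': depth becomes 3
  Position 11 '(': depth becomes 4
  Position 12 '(': depth becomes 5
  Position 13 ')': depth becomes 4
  Position 14 ')': depth becomes 3
  Position 15 '(': depth becomes 4
  Position 16 ')': depth becomes 3
  Position 17 ')': depth becomes 2
  Position 18 ')': depth becomes 1
  Position 19 ')': depth becomes 0
  Position 20 '(': depth becomes 1
  Position 21 '(': depth becomes 2
  Position 22 ')': depth becomes 1
  Position 23 ')': depth becomes 0
Maximum depth reached: 7

7


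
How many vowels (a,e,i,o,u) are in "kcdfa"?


Input: kcdfa
Checking each character:
  'k' at position 0: consonant
  'c' at position 1: consonant
  'd' at position 2: consonant
  'f' at position 3: consonant
  'a' at position 4: vowel (running total: 1)
Total vowels: 1

1


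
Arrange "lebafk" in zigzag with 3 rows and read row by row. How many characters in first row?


Zigzag "lebafk" into 3 rows:
Placing characters:
  'l' => row 0
  'e' => row 1
  'b' => row 2
  'a' => row 1
  'f' => row 0
  'k' => row 1
Rows:
  Row 0: "lf"
  Row 1: "eak"
  Row 2: "b"
First row length: 2

2


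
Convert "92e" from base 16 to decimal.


Input: "92e" in base 16
Positional expansion:
  Digit '9' (value 9) x 16^2 = 2304
  Digit '2' (value 2) x 16^1 = 32
  Digit 'e' (value 14) x 16^0 = 14
Sum = 2350

2350


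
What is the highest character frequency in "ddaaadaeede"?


Input: ddaaadaeede
Character counts:
  'a': 4
  'd': 4
  'e': 3
Maximum frequency: 4

4


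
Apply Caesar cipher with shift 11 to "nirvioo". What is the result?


Caesar cipher: shift "nirvioo" by 11
  'n' (pos 13) + 11 = pos 24 = 'y'
  'i' (pos 8) + 11 = pos 19 = 't'
  'r' (pos 17) + 11 = pos 2 = 'c'
  'v' (pos 21) + 11 = pos 6 = 'g'
  'i' (pos 8) + 11 = pos 19 = 't'
  'o' (pos 14) + 11 = pos 25 = 'z'
  'o' (pos 14) + 11 = pos 25 = 'z'
Result: ytcgtzz

ytcgtzz


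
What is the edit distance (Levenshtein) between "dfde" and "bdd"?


Computing edit distance: "dfde" -> "bdd"
DP table:
           b    d    d
      0    1    2    3
  d   1    1    1    2
  f   2    2    2    2
  d   3    3    2    2
  e   4    4    3    3
Edit distance = dp[4][3] = 3

3


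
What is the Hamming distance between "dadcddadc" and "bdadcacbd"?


Comparing "dadcddadc" and "bdadcacbd" position by position:
  Position 0: 'd' vs 'b' => differ
  Position 1: 'a' vs 'd' => differ
  Position 2: 'd' vs 'a' => differ
  Position 3: 'c' vs 'd' => differ
  Position 4: 'd' vs 'c' => differ
  Position 5: 'd' vs 'a' => differ
  Position 6: 'a' vs 'c' => differ
  Position 7: 'd' vs 'b' => differ
  Position 8: 'c' vs 'd' => differ
Total differences (Hamming distance): 9

9


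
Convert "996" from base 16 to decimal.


Input: "996" in base 16
Positional expansion:
  Digit '9' (value 9) x 16^2 = 2304
  Digit '9' (value 9) x 16^1 = 144
  Digit '6' (value 6) x 16^0 = 6
Sum = 2454

2454


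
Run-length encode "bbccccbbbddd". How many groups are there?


Input: bbccccbbbddd
Scanning for consecutive runs:
  Group 1: 'b' x 2 (positions 0-1)
  Group 2: 'c' x 4 (positions 2-5)
  Group 3: 'b' x 3 (positions 6-8)
  Group 4: 'd' x 3 (positions 9-11)
Total groups: 4

4


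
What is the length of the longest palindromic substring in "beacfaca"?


Input: "beacfaca"
Checking substrings for palindromes:
  [5:8] "aca" (len 3) => palindrome
Longest palindromic substring: "aca" with length 3

3


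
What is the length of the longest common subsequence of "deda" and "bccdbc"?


LCS of "deda" and "bccdbc"
DP table:
           b    c    c    d    b    c
      0    0    0    0    0    0    0
  d   0    0    0    0    1    1    1
  e   0    0    0    0    1    1    1
  d   0    0    0    0    1    1    1
  a   0    0    0    0    1    1    1
LCS length = dp[4][6] = 1

1


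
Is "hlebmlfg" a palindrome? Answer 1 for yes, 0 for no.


Input: hlebmlfg
Reversed: gflmbelh
  Compare pos 0 ('h') with pos 7 ('g'): MISMATCH
  Compare pos 1 ('l') with pos 6 ('f'): MISMATCH
  Compare pos 2 ('e') with pos 5 ('l'): MISMATCH
  Compare pos 3 ('b') with pos 4 ('m'): MISMATCH
Result: not a palindrome

0


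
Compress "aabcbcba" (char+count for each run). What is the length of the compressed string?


Input: aabcbcba
Runs:
  'a' x 2 => "a2"
  'b' x 1 => "b1"
  'c' x 1 => "c1"
  'b' x 1 => "b1"
  'c' x 1 => "c1"
  'b' x 1 => "b1"
  'a' x 1 => "a1"
Compressed: "a2b1c1b1c1b1a1"
Compressed length: 14

14


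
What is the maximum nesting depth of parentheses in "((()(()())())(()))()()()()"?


Input: "((()(()())())(()))()()()()"
Tracking depth:
  Position 0 '(': depth becomes 1
  Position 1 '(': depth becomes 2
  Position 2 '(': depth becomes 3
  Position 3 ')': depth becomes 2
  Position 4 '(': depth becomes 3
  Position 5 '(': depth becomes 4
  Position 6 ')': depth becomes 3
  Position 7 '(': depth becomes 4
  Position 8 ')': depth becomes 3
  Position 9 ')': depth becomes 2
  Position 10 '(': depth becomes 3
  Position 11 ')': depth becomes 2
  Position 12 ')': depth becomes 1
  Position 13 '(': depth becomes 2
  Position 14 '(': depth becomes 3
  Position 15 ')': depth becomes 2
  Position 16 ')': depth becomes 1
  Position 17 ')': depth becomes 0
  Position 18 '(': depth becomes 1
  Position 19 ')': depth becomes 0
  Position 20 '(': depth becomes 1
  Position 21 ')': depth becomes 0
  Position 22 '(': depth becomes 1
  Position 23 ')': depth becomes 0
  Position 24 '(': depth becomes 1
  Position 25 ')': depth becomes 0
Maximum depth reached: 4

4


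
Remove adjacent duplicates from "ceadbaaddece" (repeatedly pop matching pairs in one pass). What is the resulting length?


Input: ceadbaaddece
Stack-based adjacent duplicate removal:
  Read 'c': push. Stack: c
  Read 'e': push. Stack: ce
  Read 'a': push. Stack: cea
  Read 'd': push. Stack: cead
  Read 'b': push. Stack: ceadb
  Read 'a': push. Stack: ceadba
  Read 'a': matches stack top 'a' => pop. Stack: ceadb
  Read 'd': push. Stack: ceadbd
  Read 'd': matches stack top 'd' => pop. Stack: ceadb
  Read 'e': push. Stack: ceadbe
  Read 'c': push. Stack: ceadbec
  Read 'e': push. Stack: ceadbece
Final stack: "ceadbece" (length 8)

8


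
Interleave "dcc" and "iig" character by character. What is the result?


Interleaving "dcc" and "iig":
  Position 0: 'd' from first, 'i' from second => "di"
  Position 1: 'c' from first, 'i' from second => "ci"
  Position 2: 'c' from first, 'g' from second => "cg"
Result: dicicg

dicicg


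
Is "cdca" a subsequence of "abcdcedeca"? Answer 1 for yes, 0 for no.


Check if "cdca" is a subsequence of "abcdcedeca"
Greedy scan:
  Position 0 ('a'): no match needed
  Position 1 ('b'): no match needed
  Position 2 ('c'): matches sub[0] = 'c'
  Position 3 ('d'): matches sub[1] = 'd'
  Position 4 ('c'): matches sub[2] = 'c'
  Position 5 ('e'): no match needed
  Position 6 ('d'): no match needed
  Position 7 ('e'): no match needed
  Position 8 ('c'): no match needed
  Position 9 ('a'): matches sub[3] = 'a'
All 4 characters matched => is a subsequence

1


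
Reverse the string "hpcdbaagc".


Input: hpcdbaagc
Reading characters right to left:
  Position 8: 'c'
  Position 7: 'g'
  Position 6: 'a'
  Position 5: 'a'
  Position 4: 'b'
  Position 3: 'd'
  Position 2: 'c'
  Position 1: 'p'
  Position 0: 'h'
Reversed: cgaabdcph

cgaabdcph


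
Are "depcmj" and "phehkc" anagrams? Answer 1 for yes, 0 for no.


Strings: "depcmj", "phehkc"
Sorted first:  cdejmp
Sorted second: cehhkp
Differ at position 1: 'd' vs 'e' => not anagrams

0


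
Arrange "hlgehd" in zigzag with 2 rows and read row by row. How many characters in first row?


Zigzag "hlgehd" into 2 rows:
Placing characters:
  'h' => row 0
  'l' => row 1
  'g' => row 0
  'e' => row 1
  'h' => row 0
  'd' => row 1
Rows:
  Row 0: "hgh"
  Row 1: "led"
First row length: 3

3


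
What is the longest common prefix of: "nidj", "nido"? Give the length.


Words: nidj, nido
  Position 0: all 'n' => match
  Position 1: all 'i' => match
  Position 2: all 'd' => match
  Position 3: ('j', 'o') => mismatch, stop
LCP = "nid" (length 3)

3


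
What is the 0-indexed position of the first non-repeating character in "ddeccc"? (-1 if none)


Input: ddeccc
Character frequencies:
  'c': 3
  'd': 2
  'e': 1
Scanning left to right for freq == 1:
  Position 0 ('d'): freq=2, skip
  Position 1 ('d'): freq=2, skip
  Position 2 ('e'): unique! => answer = 2

2


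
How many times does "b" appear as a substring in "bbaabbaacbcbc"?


Searching for "b" in "bbaabbaacbcbc"
Scanning each position:
  Position 0: "b" => MATCH
  Position 1: "b" => MATCH
  Position 2: "a" => no
  Position 3: "a" => no
  Position 4: "b" => MATCH
  Position 5: "b" => MATCH
  Position 6: "a" => no
  Position 7: "a" => no
  Position 8: "c" => no
  Position 9: "b" => MATCH
  Position 10: "c" => no
  Position 11: "b" => MATCH
  Position 12: "c" => no
Total occurrences: 6

6


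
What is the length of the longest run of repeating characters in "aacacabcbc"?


Input: "aacacabcbc"
Scanning for longest run:
  Position 1 ('a'): continues run of 'a', length=2
  Position 2 ('c'): new char, reset run to 1
  Position 3 ('a'): new char, reset run to 1
  Position 4 ('c'): new char, reset run to 1
  Position 5 ('a'): new char, reset run to 1
  Position 6 ('b'): new char, reset run to 1
  Position 7 ('c'): new char, reset run to 1
  Position 8 ('b'): new char, reset run to 1
  Position 9 ('c'): new char, reset run to 1
Longest run: 'a' with length 2

2


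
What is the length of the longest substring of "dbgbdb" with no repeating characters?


Input: "dbgbdb"
Sliding window (track last position of each char):
  Position 0 ('d'): window [0,0] length 1 -- new best
  Position 1 ('b'): window [0,1] length 2 -- new best
  Position 2 ('g'): window [0,2] length 3 -- new best
  Position 3 ('b'): repeat (last at 1), move window start to 2
  Position 3 ('b'): window [2,3] length 2
  Position 4 ('d'): window [2,4] length 3
  Position 5 ('b'): repeat (last at 3), move window start to 4
  Position 5 ('b'): window [4,5] length 2
Longest substring with no repeats: "dbg" with length 3

3


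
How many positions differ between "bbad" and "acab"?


Comparing "bbad" and "acab" position by position:
  Position 0: 'b' vs 'a' => DIFFER
  Position 1: 'b' vs 'c' => DIFFER
  Position 2: 'a' vs 'a' => same
  Position 3: 'd' vs 'b' => DIFFER
Positions that differ: 3

3


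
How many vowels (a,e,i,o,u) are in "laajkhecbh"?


Input: laajkhecbh
Checking each character:
  'l' at position 0: consonant
  'a' at position 1: vowel (running total: 1)
  'a' at position 2: vowel (running total: 2)
  'j' at position 3: consonant
  'k' at position 4: consonant
  'h' at position 5: consonant
  'e' at position 6: vowel (running total: 3)
  'c' at position 7: consonant
  'b' at position 8: consonant
  'h' at position 9: consonant
Total vowels: 3

3


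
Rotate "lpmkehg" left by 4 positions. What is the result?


Input: "lpmkehg", rotate left by 4
First 4 characters: "lpmk"
Remaining characters: "ehg"
Concatenate remaining + first: "ehg" + "lpmk" = "ehglpmk"

ehglpmk


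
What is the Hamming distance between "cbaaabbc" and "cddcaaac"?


Comparing "cbaaabbc" and "cddcaaac" position by position:
  Position 0: 'c' vs 'c' => same
  Position 1: 'b' vs 'd' => differ
  Position 2: 'a' vs 'd' => differ
  Position 3: 'a' vs 'c' => differ
  Position 4: 'a' vs 'a' => same
  Position 5: 'b' vs 'a' => differ
  Position 6: 'b' vs 'a' => differ
  Position 7: 'c' vs 'c' => same
Total differences (Hamming distance): 5

5


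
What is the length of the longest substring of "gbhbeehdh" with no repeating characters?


Input: "gbhbeehdh"
Sliding window (track last position of each char):
  Position 0 ('g'): window [0,0] length 1 -- new best
  Position 1 ('b'): window [0,1] length 2 -- new best
  Position 2 ('h'): window [0,2] length 3 -- new best
  Position 3 ('b'): repeat (last at 1), move window start to 2
  Position 3 ('b'): window [2,3] length 2
  Position 4 ('e'): window [2,4] length 3
  Position 5 ('e'): repeat (last at 4), move window start to 5
  Position 5 ('e'): window [5,5] length 1
  Position 6 ('h'): window [5,6] length 2
  Position 7 ('d'): window [5,7] length 3
  Position 8 ('h'): repeat (last at 6), move window start to 7
  Position 8 ('h'): window [7,8] length 2
Longest substring with no repeats: "gbh" with length 3

3


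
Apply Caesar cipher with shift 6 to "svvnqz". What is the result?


Caesar cipher: shift "svvnqz" by 6
  's' (pos 18) + 6 = pos 24 = 'y'
  'v' (pos 21) + 6 = pos 1 = 'b'
  'v' (pos 21) + 6 = pos 1 = 'b'
  'n' (pos 13) + 6 = pos 19 = 't'
  'q' (pos 16) + 6 = pos 22 = 'w'
  'z' (pos 25) + 6 = pos 5 = 'f'
Result: ybbtwf

ybbtwf


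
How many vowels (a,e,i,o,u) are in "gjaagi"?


Input: gjaagi
Checking each character:
  'g' at position 0: consonant
  'j' at position 1: consonant
  'a' at position 2: vowel (running total: 1)
  'a' at position 3: vowel (running total: 2)
  'g' at position 4: consonant
  'i' at position 5: vowel (running total: 3)
Total vowels: 3

3


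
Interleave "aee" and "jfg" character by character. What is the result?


Interleaving "aee" and "jfg":
  Position 0: 'a' from first, 'j' from second => "aj"
  Position 1: 'e' from first, 'f' from second => "ef"
  Position 2: 'e' from first, 'g' from second => "eg"
Result: ajefeg

ajefeg


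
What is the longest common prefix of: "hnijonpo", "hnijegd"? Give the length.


Words: hnijonpo, hnijegd
  Position 0: all 'h' => match
  Position 1: all 'n' => match
  Position 2: all 'i' => match
  Position 3: all 'j' => match
  Position 4: ('o', 'e') => mismatch, stop
LCP = "hnij" (length 4)

4


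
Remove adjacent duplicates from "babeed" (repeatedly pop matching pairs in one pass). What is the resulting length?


Input: babeed
Stack-based adjacent duplicate removal:
  Read 'b': push. Stack: b
  Read 'a': push. Stack: ba
  Read 'b': push. Stack: bab
  Read 'e': push. Stack: babe
  Read 'e': matches stack top 'e' => pop. Stack: bab
  Read 'd': push. Stack: babd
Final stack: "babd" (length 4)

4


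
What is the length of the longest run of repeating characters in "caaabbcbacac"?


Input: "caaabbcbacac"
Scanning for longest run:
  Position 1 ('a'): new char, reset run to 1
  Position 2 ('a'): continues run of 'a', length=2
  Position 3 ('a'): continues run of 'a', length=3
  Position 4 ('b'): new char, reset run to 1
  Position 5 ('b'): continues run of 'b', length=2
  Position 6 ('c'): new char, reset run to 1
  Position 7 ('b'): new char, reset run to 1
  Position 8 ('a'): new char, reset run to 1
  Position 9 ('c'): new char, reset run to 1
  Position 10 ('a'): new char, reset run to 1
  Position 11 ('c'): new char, reset run to 1
Longest run: 'a' with length 3

3


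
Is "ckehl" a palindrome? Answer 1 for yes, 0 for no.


Input: ckehl
Reversed: lhekc
  Compare pos 0 ('c') with pos 4 ('l'): MISMATCH
  Compare pos 1 ('k') with pos 3 ('h'): MISMATCH
Result: not a palindrome

0


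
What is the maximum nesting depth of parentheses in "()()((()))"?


Input: "()()((()))"
Tracking depth:
  Position 0 '(': depth becomes 1
  Position 1 ')': depth becomes 0
  Position 2 '(': depth becomes 1
  Position 3 ')': depth becomes 0
  Position 4 '(': depth becomes 1
  Position 5 '(': depth becomes 2
  Position 6 '(': depth becomes 3
  Position 7 ')': depth becomes 2
  Position 8 ')': depth becomes 1
  Position 9 ')': depth becomes 0
Maximum depth reached: 3

3


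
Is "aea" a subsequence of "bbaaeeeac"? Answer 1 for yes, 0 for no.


Check if "aea" is a subsequence of "bbaaeeeac"
Greedy scan:
  Position 0 ('b'): no match needed
  Position 1 ('b'): no match needed
  Position 2 ('a'): matches sub[0] = 'a'
  Position 3 ('a'): no match needed
  Position 4 ('e'): matches sub[1] = 'e'
  Position 5 ('e'): no match needed
  Position 6 ('e'): no match needed
  Position 7 ('a'): matches sub[2] = 'a'
  Position 8 ('c'): no match needed
All 3 characters matched => is a subsequence

1


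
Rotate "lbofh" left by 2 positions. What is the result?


Input: "lbofh", rotate left by 2
First 2 characters: "lb"
Remaining characters: "ofh"
Concatenate remaining + first: "ofh" + "lb" = "ofhlb"

ofhlb


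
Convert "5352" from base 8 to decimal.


Input: "5352" in base 8
Positional expansion:
  Digit '5' (value 5) x 8^3 = 2560
  Digit '3' (value 3) x 8^2 = 192
  Digit '5' (value 5) x 8^1 = 40
  Digit '2' (value 2) x 8^0 = 2
Sum = 2794

2794


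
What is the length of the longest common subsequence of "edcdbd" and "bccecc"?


LCS of "edcdbd" and "bccecc"
DP table:
           b    c    c    e    c    c
      0    0    0    0    0    0    0
  e   0    0    0    0    1    1    1
  d   0    0    0    0    1    1    1
  c   0    0    1    1    1    2    2
  d   0    0    1    1    1    2    2
  b   0    1    1    1    1    2    2
  d   0    1    1    1    1    2    2
LCS length = dp[6][6] = 2

2


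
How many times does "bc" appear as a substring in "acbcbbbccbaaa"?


Searching for "bc" in "acbcbbbccbaaa"
Scanning each position:
  Position 0: "ac" => no
  Position 1: "cb" => no
  Position 2: "bc" => MATCH
  Position 3: "cb" => no
  Position 4: "bb" => no
  Position 5: "bb" => no
  Position 6: "bc" => MATCH
  Position 7: "cc" => no
  Position 8: "cb" => no
  Position 9: "ba" => no
  Position 10: "aa" => no
  Position 11: "aa" => no
Total occurrences: 2

2


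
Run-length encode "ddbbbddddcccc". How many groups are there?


Input: ddbbbddddcccc
Scanning for consecutive runs:
  Group 1: 'd' x 2 (positions 0-1)
  Group 2: 'b' x 3 (positions 2-4)
  Group 3: 'd' x 4 (positions 5-8)
  Group 4: 'c' x 4 (positions 9-12)
Total groups: 4

4


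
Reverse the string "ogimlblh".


Input: ogimlblh
Reading characters right to left:
  Position 7: 'h'
  Position 6: 'l'
  Position 5: 'b'
  Position 4: 'l'
  Position 3: 'm'
  Position 2: 'i'
  Position 1: 'g'
  Position 0: 'o'
Reversed: hlblmigo

hlblmigo


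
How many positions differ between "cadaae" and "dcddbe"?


Comparing "cadaae" and "dcddbe" position by position:
  Position 0: 'c' vs 'd' => DIFFER
  Position 1: 'a' vs 'c' => DIFFER
  Position 2: 'd' vs 'd' => same
  Position 3: 'a' vs 'd' => DIFFER
  Position 4: 'a' vs 'b' => DIFFER
  Position 5: 'e' vs 'e' => same
Positions that differ: 4

4


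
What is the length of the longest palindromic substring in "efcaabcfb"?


Input: "efcaabcfb"
Checking substrings for palindromes:
  [3:5] "aa" (len 2) => palindrome
Longest palindromic substring: "aa" with length 2

2


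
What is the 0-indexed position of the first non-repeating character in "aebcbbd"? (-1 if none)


Input: aebcbbd
Character frequencies:
  'a': 1
  'b': 3
  'c': 1
  'd': 1
  'e': 1
Scanning left to right for freq == 1:
  Position 0 ('a'): unique! => answer = 0

0


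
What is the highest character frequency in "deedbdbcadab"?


Input: deedbdbcadab
Character counts:
  'a': 2
  'b': 3
  'c': 1
  'd': 4
  'e': 2
Maximum frequency: 4

4


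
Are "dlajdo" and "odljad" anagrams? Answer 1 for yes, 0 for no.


Strings: "dlajdo", "odljad"
Sorted first:  addjlo
Sorted second: addjlo
Sorted forms match => anagrams

1


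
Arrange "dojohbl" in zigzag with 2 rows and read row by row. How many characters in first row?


Zigzag "dojohbl" into 2 rows:
Placing characters:
  'd' => row 0
  'o' => row 1
  'j' => row 0
  'o' => row 1
  'h' => row 0
  'b' => row 1
  'l' => row 0
Rows:
  Row 0: "djhl"
  Row 1: "oob"
First row length: 4

4


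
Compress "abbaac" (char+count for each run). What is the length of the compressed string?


Input: abbaac
Runs:
  'a' x 1 => "a1"
  'b' x 2 => "b2"
  'a' x 2 => "a2"
  'c' x 1 => "c1"
Compressed: "a1b2a2c1"
Compressed length: 8

8


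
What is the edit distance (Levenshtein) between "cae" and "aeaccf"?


Computing edit distance: "cae" -> "aeaccf"
DP table:
           a    e    a    c    c    f
      0    1    2    3    4    5    6
  c   1    1    2    3    3    4    5
  a   2    1    2    2    3    4    5
  e   3    2    1    2    3    4    5
Edit distance = dp[3][6] = 5

5


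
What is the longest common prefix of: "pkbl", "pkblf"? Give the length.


Words: pkbl, pkblf
  Position 0: all 'p' => match
  Position 1: all 'k' => match
  Position 2: all 'b' => match
  Position 3: all 'l' => match
LCP = "pkbl" (length 4)

4


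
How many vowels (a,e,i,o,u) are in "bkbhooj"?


Input: bkbhooj
Checking each character:
  'b' at position 0: consonant
  'k' at position 1: consonant
  'b' at position 2: consonant
  'h' at position 3: consonant
  'o' at position 4: vowel (running total: 1)
  'o' at position 5: vowel (running total: 2)
  'j' at position 6: consonant
Total vowels: 2

2


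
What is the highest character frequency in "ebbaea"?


Input: ebbaea
Character counts:
  'a': 2
  'b': 2
  'e': 2
Maximum frequency: 2

2


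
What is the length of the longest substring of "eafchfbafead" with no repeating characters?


Input: "eafchfbafead"
Sliding window (track last position of each char):
  Position 0 ('e'): window [0,0] length 1 -- new best
  Position 1 ('a'): window [0,1] length 2 -- new best
  Position 2 ('f'): window [0,2] length 3 -- new best
  Position 3 ('c'): window [0,3] length 4 -- new best
  Position 4 ('h'): window [0,4] length 5 -- new best
  Position 5 ('f'): repeat (last at 2), move window start to 3
  Position 5 ('f'): window [3,5] length 3
  Position 6 ('b'): window [3,6] length 4
  Position 7 ('a'): window [3,7] length 5
  Position 8 ('f'): repeat (last at 5), move window start to 6
  Position 8 ('f'): window [6,8] length 3
  Position 9 ('e'): window [6,9] length 4
  Position 10 ('a'): repeat (last at 7), move window start to 8
  Position 10 ('a'): window [8,10] length 3
  Position 11 ('d'): window [8,11] length 4
Longest substring with no repeats: "eafch" with length 5

5


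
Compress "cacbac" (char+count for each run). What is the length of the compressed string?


Input: cacbac
Runs:
  'c' x 1 => "c1"
  'a' x 1 => "a1"
  'c' x 1 => "c1"
  'b' x 1 => "b1"
  'a' x 1 => "a1"
  'c' x 1 => "c1"
Compressed: "c1a1c1b1a1c1"
Compressed length: 12

12


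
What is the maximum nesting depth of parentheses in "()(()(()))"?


Input: "()(()(()))"
Tracking depth:
  Position 0 '(': depth becomes 1
  Position 1 ')': depth becomes 0
  Position 2 '(': depth becomes 1
  Position 3 '(': depth becomes 2
  Position 4 ')': depth becomes 1
  Position 5 '(': depth becomes 2
  Position 6 '(': depth becomes 3
  Position 7 ')': depth becomes 2
  Position 8 ')': depth becomes 1
  Position 9 ')': depth becomes 0
Maximum depth reached: 3

3


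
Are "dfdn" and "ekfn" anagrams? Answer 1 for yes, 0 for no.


Strings: "dfdn", "ekfn"
Sorted first:  ddfn
Sorted second: efkn
Differ at position 0: 'd' vs 'e' => not anagrams

0


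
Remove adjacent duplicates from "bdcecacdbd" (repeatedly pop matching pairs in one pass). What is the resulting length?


Input: bdcecacdbd
Stack-based adjacent duplicate removal:
  Read 'b': push. Stack: b
  Read 'd': push. Stack: bd
  Read 'c': push. Stack: bdc
  Read 'e': push. Stack: bdce
  Read 'c': push. Stack: bdcec
  Read 'a': push. Stack: bdceca
  Read 'c': push. Stack: bdcecac
  Read 'd': push. Stack: bdcecacd
  Read 'b': push. Stack: bdcecacdb
  Read 'd': push. Stack: bdcecacdbd
Final stack: "bdcecacdbd" (length 10)

10


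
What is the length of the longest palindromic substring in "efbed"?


Input: "efbed"
Checking substrings for palindromes:
  No multi-char palindromic substrings found
Longest palindromic substring: "e" with length 1

1


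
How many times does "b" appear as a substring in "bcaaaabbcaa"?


Searching for "b" in "bcaaaabbcaa"
Scanning each position:
  Position 0: "b" => MATCH
  Position 1: "c" => no
  Position 2: "a" => no
  Position 3: "a" => no
  Position 4: "a" => no
  Position 5: "a" => no
  Position 6: "b" => MATCH
  Position 7: "b" => MATCH
  Position 8: "c" => no
  Position 9: "a" => no
  Position 10: "a" => no
Total occurrences: 3

3


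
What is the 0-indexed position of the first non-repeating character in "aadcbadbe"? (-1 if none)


Input: aadcbadbe
Character frequencies:
  'a': 3
  'b': 2
  'c': 1
  'd': 2
  'e': 1
Scanning left to right for freq == 1:
  Position 0 ('a'): freq=3, skip
  Position 1 ('a'): freq=3, skip
  Position 2 ('d'): freq=2, skip
  Position 3 ('c'): unique! => answer = 3

3


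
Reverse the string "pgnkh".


Input: pgnkh
Reading characters right to left:
  Position 4: 'h'
  Position 3: 'k'
  Position 2: 'n'
  Position 1: 'g'
  Position 0: 'p'
Reversed: hkngp

hkngp


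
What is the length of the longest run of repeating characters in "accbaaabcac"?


Input: "accbaaabcac"
Scanning for longest run:
  Position 1 ('c'): new char, reset run to 1
  Position 2 ('c'): continues run of 'c', length=2
  Position 3 ('b'): new char, reset run to 1
  Position 4 ('a'): new char, reset run to 1
  Position 5 ('a'): continues run of 'a', length=2
  Position 6 ('a'): continues run of 'a', length=3
  Position 7 ('b'): new char, reset run to 1
  Position 8 ('c'): new char, reset run to 1
  Position 9 ('a'): new char, reset run to 1
  Position 10 ('c'): new char, reset run to 1
Longest run: 'a' with length 3

3


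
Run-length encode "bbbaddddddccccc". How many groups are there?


Input: bbbaddddddccccc
Scanning for consecutive runs:
  Group 1: 'b' x 3 (positions 0-2)
  Group 2: 'a' x 1 (positions 3-3)
  Group 3: 'd' x 6 (positions 4-9)
  Group 4: 'c' x 5 (positions 10-14)
Total groups: 4

4


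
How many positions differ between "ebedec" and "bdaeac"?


Comparing "ebedec" and "bdaeac" position by position:
  Position 0: 'e' vs 'b' => DIFFER
  Position 1: 'b' vs 'd' => DIFFER
  Position 2: 'e' vs 'a' => DIFFER
  Position 3: 'd' vs 'e' => DIFFER
  Position 4: 'e' vs 'a' => DIFFER
  Position 5: 'c' vs 'c' => same
Positions that differ: 5

5


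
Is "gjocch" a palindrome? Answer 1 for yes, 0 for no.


Input: gjocch
Reversed: hccojg
  Compare pos 0 ('g') with pos 5 ('h'): MISMATCH
  Compare pos 1 ('j') with pos 4 ('c'): MISMATCH
  Compare pos 2 ('o') with pos 3 ('c'): MISMATCH
Result: not a palindrome

0


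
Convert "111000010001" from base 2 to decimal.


Input: "111000010001" in base 2
Positional expansion:
  Digit '1' (value 1) x 2^11 = 2048
  Digit '1' (value 1) x 2^10 = 1024
  Digit '1' (value 1) x 2^9 = 512
  Digit '0' (value 0) x 2^8 = 0
  Digit '0' (value 0) x 2^7 = 0
  Digit '0' (value 0) x 2^6 = 0
  Digit '0' (value 0) x 2^5 = 0
  Digit '1' (value 1) x 2^4 = 16
  Digit '0' (value 0) x 2^3 = 0
  Digit '0' (value 0) x 2^2 = 0
  Digit '0' (value 0) x 2^1 = 0
  Digit '1' (value 1) x 2^0 = 1
Sum = 3601

3601


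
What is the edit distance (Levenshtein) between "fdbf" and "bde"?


Computing edit distance: "fdbf" -> "bde"
DP table:
           b    d    e
      0    1    2    3
  f   1    1    2    3
  d   2    2    1    2
  b   3    2    2    2
  f   4    3    3    3
Edit distance = dp[4][3] = 3

3


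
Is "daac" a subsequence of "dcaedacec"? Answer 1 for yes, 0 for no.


Check if "daac" is a subsequence of "dcaedacec"
Greedy scan:
  Position 0 ('d'): matches sub[0] = 'd'
  Position 1 ('c'): no match needed
  Position 2 ('a'): matches sub[1] = 'a'
  Position 3 ('e'): no match needed
  Position 4 ('d'): no match needed
  Position 5 ('a'): matches sub[2] = 'a'
  Position 6 ('c'): matches sub[3] = 'c'
  Position 7 ('e'): no match needed
  Position 8 ('c'): no match needed
All 4 characters matched => is a subsequence

1


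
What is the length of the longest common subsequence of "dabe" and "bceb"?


LCS of "dabe" and "bceb"
DP table:
           b    c    e    b
      0    0    0    0    0
  d   0    0    0    0    0
  a   0    0    0    0    0
  b   0    1    1    1    1
  e   0    1    1    2    2
LCS length = dp[4][4] = 2

2


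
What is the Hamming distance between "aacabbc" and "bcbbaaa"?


Comparing "aacabbc" and "bcbbaaa" position by position:
  Position 0: 'a' vs 'b' => differ
  Position 1: 'a' vs 'c' => differ
  Position 2: 'c' vs 'b' => differ
  Position 3: 'a' vs 'b' => differ
  Position 4: 'b' vs 'a' => differ
  Position 5: 'b' vs 'a' => differ
  Position 6: 'c' vs 'a' => differ
Total differences (Hamming distance): 7

7


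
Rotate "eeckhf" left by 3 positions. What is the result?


Input: "eeckhf", rotate left by 3
First 3 characters: "eec"
Remaining characters: "khf"
Concatenate remaining + first: "khf" + "eec" = "khfeec"

khfeec


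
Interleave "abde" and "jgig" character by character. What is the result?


Interleaving "abde" and "jgig":
  Position 0: 'a' from first, 'j' from second => "aj"
  Position 1: 'b' from first, 'g' from second => "bg"
  Position 2: 'd' from first, 'i' from second => "di"
  Position 3: 'e' from first, 'g' from second => "eg"
Result: ajbgdieg

ajbgdieg


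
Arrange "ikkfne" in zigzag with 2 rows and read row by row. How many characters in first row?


Zigzag "ikkfne" into 2 rows:
Placing characters:
  'i' => row 0
  'k' => row 1
  'k' => row 0
  'f' => row 1
  'n' => row 0
  'e' => row 1
Rows:
  Row 0: "ikn"
  Row 1: "kfe"
First row length: 3

3


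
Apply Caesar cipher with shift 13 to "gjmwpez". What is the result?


Caesar cipher: shift "gjmwpez" by 13
  'g' (pos 6) + 13 = pos 19 = 't'
  'j' (pos 9) + 13 = pos 22 = 'w'
  'm' (pos 12) + 13 = pos 25 = 'z'
  'w' (pos 22) + 13 = pos 9 = 'j'
  'p' (pos 15) + 13 = pos 2 = 'c'
  'e' (pos 4) + 13 = pos 17 = 'r'
  'z' (pos 25) + 13 = pos 12 = 'm'
Result: twzjcrm

twzjcrm


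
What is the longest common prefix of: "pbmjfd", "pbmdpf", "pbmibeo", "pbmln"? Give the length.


Words: pbmjfd, pbmdpf, pbmibeo, pbmln
  Position 0: all 'p' => match
  Position 1: all 'b' => match
  Position 2: all 'm' => match
  Position 3: ('j', 'd', 'i', 'l') => mismatch, stop
LCP = "pbm" (length 3)

3


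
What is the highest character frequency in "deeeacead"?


Input: deeeacead
Character counts:
  'a': 2
  'c': 1
  'd': 2
  'e': 4
Maximum frequency: 4

4


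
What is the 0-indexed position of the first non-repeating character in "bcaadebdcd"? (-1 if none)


Input: bcaadebdcd
Character frequencies:
  'a': 2
  'b': 2
  'c': 2
  'd': 3
  'e': 1
Scanning left to right for freq == 1:
  Position 0 ('b'): freq=2, skip
  Position 1 ('c'): freq=2, skip
  Position 2 ('a'): freq=2, skip
  Position 3 ('a'): freq=2, skip
  Position 4 ('d'): freq=3, skip
  Position 5 ('e'): unique! => answer = 5

5


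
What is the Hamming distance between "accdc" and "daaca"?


Comparing "accdc" and "daaca" position by position:
  Position 0: 'a' vs 'd' => differ
  Position 1: 'c' vs 'a' => differ
  Position 2: 'c' vs 'a' => differ
  Position 3: 'd' vs 'c' => differ
  Position 4: 'c' vs 'a' => differ
Total differences (Hamming distance): 5

5


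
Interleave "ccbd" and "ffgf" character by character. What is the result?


Interleaving "ccbd" and "ffgf":
  Position 0: 'c' from first, 'f' from second => "cf"
  Position 1: 'c' from first, 'f' from second => "cf"
  Position 2: 'b' from first, 'g' from second => "bg"
  Position 3: 'd' from first, 'f' from second => "df"
Result: cfcfbgdf

cfcfbgdf


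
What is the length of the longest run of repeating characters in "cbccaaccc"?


Input: "cbccaaccc"
Scanning for longest run:
  Position 1 ('b'): new char, reset run to 1
  Position 2 ('c'): new char, reset run to 1
  Position 3 ('c'): continues run of 'c', length=2
  Position 4 ('a'): new char, reset run to 1
  Position 5 ('a'): continues run of 'a', length=2
  Position 6 ('c'): new char, reset run to 1
  Position 7 ('c'): continues run of 'c', length=2
  Position 8 ('c'): continues run of 'c', length=3
Longest run: 'c' with length 3

3


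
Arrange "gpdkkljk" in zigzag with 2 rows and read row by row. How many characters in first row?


Zigzag "gpdkkljk" into 2 rows:
Placing characters:
  'g' => row 0
  'p' => row 1
  'd' => row 0
  'k' => row 1
  'k' => row 0
  'l' => row 1
  'j' => row 0
  'k' => row 1
Rows:
  Row 0: "gdkj"
  Row 1: "pklk"
First row length: 4

4


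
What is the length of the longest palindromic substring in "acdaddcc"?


Input: "acdaddcc"
Checking substrings for palindromes:
  [2:5] "dad" (len 3) => palindrome
  [4:6] "dd" (len 2) => palindrome
  [6:8] "cc" (len 2) => palindrome
Longest palindromic substring: "dad" with length 3

3


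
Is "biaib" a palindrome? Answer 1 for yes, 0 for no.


Input: biaib
Reversed: biaib
  Compare pos 0 ('b') with pos 4 ('b'): match
  Compare pos 1 ('i') with pos 3 ('i'): match
Result: palindrome

1


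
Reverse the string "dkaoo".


Input: dkaoo
Reading characters right to left:
  Position 4: 'o'
  Position 3: 'o'
  Position 2: 'a'
  Position 1: 'k'
  Position 0: 'd'
Reversed: ooakd

ooakd


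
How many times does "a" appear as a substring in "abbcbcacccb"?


Searching for "a" in "abbcbcacccb"
Scanning each position:
  Position 0: "a" => MATCH
  Position 1: "b" => no
  Position 2: "b" => no
  Position 3: "c" => no
  Position 4: "b" => no
  Position 5: "c" => no
  Position 6: "a" => MATCH
  Position 7: "c" => no
  Position 8: "c" => no
  Position 9: "c" => no
  Position 10: "b" => no
Total occurrences: 2

2


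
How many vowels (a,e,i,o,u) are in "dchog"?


Input: dchog
Checking each character:
  'd' at position 0: consonant
  'c' at position 1: consonant
  'h' at position 2: consonant
  'o' at position 3: vowel (running total: 1)
  'g' at position 4: consonant
Total vowels: 1

1


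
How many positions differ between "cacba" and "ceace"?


Comparing "cacba" and "ceace" position by position:
  Position 0: 'c' vs 'c' => same
  Position 1: 'a' vs 'e' => DIFFER
  Position 2: 'c' vs 'a' => DIFFER
  Position 3: 'b' vs 'c' => DIFFER
  Position 4: 'a' vs 'e' => DIFFER
Positions that differ: 4

4


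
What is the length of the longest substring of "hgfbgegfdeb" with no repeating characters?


Input: "hgfbgegfdeb"
Sliding window (track last position of each char):
  Position 0 ('h'): window [0,0] length 1 -- new best
  Position 1 ('g'): window [0,1] length 2 -- new best
  Position 2 ('f'): window [0,2] length 3 -- new best
  Position 3 ('b'): window [0,3] length 4 -- new best
  Position 4 ('g'): repeat (last at 1), move window start to 2
  Position 4 ('g'): window [2,4] length 3
  Position 5 ('e'): window [2,5] length 4
  Position 6 ('g'): repeat (last at 4), move window start to 5
  Position 6 ('g'): window [5,6] length 2
  Position 7 ('f'): window [5,7] length 3
  Position 8 ('d'): window [5,8] length 4
  Position 9 ('e'): repeat (last at 5), move window start to 6
  Position 9 ('e'): window [6,9] length 4
  Position 10 ('b'): window [6,10] length 5 -- new best
Longest substring with no repeats: "gfdeb" with length 5

5


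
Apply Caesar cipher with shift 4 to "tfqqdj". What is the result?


Caesar cipher: shift "tfqqdj" by 4
  't' (pos 19) + 4 = pos 23 = 'x'
  'f' (pos 5) + 4 = pos 9 = 'j'
  'q' (pos 16) + 4 = pos 20 = 'u'
  'q' (pos 16) + 4 = pos 20 = 'u'
  'd' (pos 3) + 4 = pos 7 = 'h'
  'j' (pos 9) + 4 = pos 13 = 'n'
Result: xjuuhn

xjuuhn


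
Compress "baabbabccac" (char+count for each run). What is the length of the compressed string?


Input: baabbabccac
Runs:
  'b' x 1 => "b1"
  'a' x 2 => "a2"
  'b' x 2 => "b2"
  'a' x 1 => "a1"
  'b' x 1 => "b1"
  'c' x 2 => "c2"
  'a' x 1 => "a1"
  'c' x 1 => "c1"
Compressed: "b1a2b2a1b1c2a1c1"
Compressed length: 16

16


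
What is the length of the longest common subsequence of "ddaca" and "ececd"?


LCS of "ddaca" and "ececd"
DP table:
           e    c    e    c    d
      0    0    0    0    0    0
  d   0    0    0    0    0    1
  d   0    0    0    0    0    1
  a   0    0    0    0    0    1
  c   0    0    1    1    1    1
  a   0    0    1    1    1    1
LCS length = dp[5][5] = 1

1


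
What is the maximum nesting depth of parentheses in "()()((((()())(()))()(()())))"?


Input: "()()((((()())(()))()(()())))"
Tracking depth:
  Position 0 '(': depth becomes 1
  Position 1 ')': depth becomes 0
  Position 2 '(': depth becomes 1
  Position 3 ')': depth becomes 0
  Position 4 '(': depth becomes 1
  Position 5 '(': depth becomes 2
  Position 6 '(': depth becomes 3
  Position 7 '(': depth becomes 4
  Position 8 '(': depth becomes 5
  Position 9 ')': depth becomes 4
  Position 10 '(': depth becomes 5
  Position 11 ')': depth becomes 4
  Position 12 ')': depth becomes 3
  Position 13 '(': depth becomes 4
  Position 14 '(': depth becomes 5
  Position 15 ')': depth becomes 4
  Position 16 ')': depth becomes 3
  Position 17 ')': depth becomes 2
  Position 18 '(': depth becomes 3
  Position 19 ')': depth becomes 2
  Position 20 '(': depth becomes 3
  Position 21 '(': depth becomes 4
  Position 22 ')': depth becomes 3
  Position 23 '(': depth becomes 4
  Position 24 ')': depth becomes 3
  Position 25 ')': depth becomes 2
  Position 26 ')': depth becomes 1
  Position 27 ')': depth becomes 0
Maximum depth reached: 5

5


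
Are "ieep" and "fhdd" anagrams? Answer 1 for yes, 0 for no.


Strings: "ieep", "fhdd"
Sorted first:  eeip
Sorted second: ddfh
Differ at position 0: 'e' vs 'd' => not anagrams

0


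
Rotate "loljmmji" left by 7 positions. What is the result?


Input: "loljmmji", rotate left by 7
First 7 characters: "loljmmj"
Remaining characters: "i"
Concatenate remaining + first: "i" + "loljmmj" = "iloljmmj"

iloljmmj


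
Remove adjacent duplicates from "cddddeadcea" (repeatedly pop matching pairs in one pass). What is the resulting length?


Input: cddddeadcea
Stack-based adjacent duplicate removal:
  Read 'c': push. Stack: c
  Read 'd': push. Stack: cd
  Read 'd': matches stack top 'd' => pop. Stack: c
  Read 'd': push. Stack: cd
  Read 'd': matches stack top 'd' => pop. Stack: c
  Read 'e': push. Stack: ce
  Read 'a': push. Stack: cea
  Read 'd': push. Stack: cead
  Read 'c': push. Stack: ceadc
  Read 'e': push. Stack: ceadce
  Read 'a': push. Stack: ceadcea
Final stack: "ceadcea" (length 7)

7


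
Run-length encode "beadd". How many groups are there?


Input: beadd
Scanning for consecutive runs:
  Group 1: 'b' x 1 (positions 0-0)
  Group 2: 'e' x 1 (positions 1-1)
  Group 3: 'a' x 1 (positions 2-2)
  Group 4: 'd' x 2 (positions 3-4)
Total groups: 4

4


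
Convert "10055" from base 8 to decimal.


Input: "10055" in base 8
Positional expansion:
  Digit '1' (value 1) x 8^4 = 4096
  Digit '0' (value 0) x 8^3 = 0
  Digit '0' (value 0) x 8^2 = 0
  Digit '5' (value 5) x 8^1 = 40
  Digit '5' (value 5) x 8^0 = 5
Sum = 4141

4141


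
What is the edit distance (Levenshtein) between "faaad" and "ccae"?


Computing edit distance: "faaad" -> "ccae"
DP table:
           c    c    a    e
      0    1    2    3    4
  f   1    1    2    3    4
  a   2    2    2    2    3
  a   3    3    3    2    3
  a   4    4    4    3    3
  d   5    5    5    4    4
Edit distance = dp[5][4] = 4

4


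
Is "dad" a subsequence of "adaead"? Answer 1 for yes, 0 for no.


Check if "dad" is a subsequence of "adaead"
Greedy scan:
  Position 0 ('a'): no match needed
  Position 1 ('d'): matches sub[0] = 'd'
  Position 2 ('a'): matches sub[1] = 'a'
  Position 3 ('e'): no match needed
  Position 4 ('a'): no match needed
  Position 5 ('d'): matches sub[2] = 'd'
All 3 characters matched => is a subsequence

1


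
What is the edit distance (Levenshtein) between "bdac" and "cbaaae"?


Computing edit distance: "bdac" -> "cbaaae"
DP table:
           c    b    a    a    a    e
      0    1    2    3    4    5    6
  b   1    1    1    2    3    4    5
  d   2    2    2    2    3    4    5
  a   3    3    3    2    2    3    4
  c   4    3    4    3    3    3    4
Edit distance = dp[4][6] = 4

4
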